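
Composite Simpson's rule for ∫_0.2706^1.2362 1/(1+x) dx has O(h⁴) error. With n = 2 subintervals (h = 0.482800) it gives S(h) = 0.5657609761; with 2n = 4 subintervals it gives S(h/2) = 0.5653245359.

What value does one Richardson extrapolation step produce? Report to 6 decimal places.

0.565295

Leading term ∝ h^4; use weight 16 = 2^4.
2^4×A(h/2) = 9.0451925744; minus A(h) gives 8.4794315983.
Divide by 2^4 − 1 = 15.
8.4794315983 ÷ 15 = 0.5652954399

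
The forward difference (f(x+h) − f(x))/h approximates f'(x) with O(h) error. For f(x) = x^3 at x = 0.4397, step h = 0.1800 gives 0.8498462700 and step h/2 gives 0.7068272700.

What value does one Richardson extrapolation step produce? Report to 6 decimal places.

r = 1: numerator weight 2, denominator 1.
Top: 2(0.7068272700) − (0.8498462700) = 0.5638082700
Divide by 2^1 − 1 = 1.
Result: 0.5638082700
Correction |R − A(h/2)| = 1.430e-01; gap |A(h/2) − A(h)| = 1.430e-01.

0.563808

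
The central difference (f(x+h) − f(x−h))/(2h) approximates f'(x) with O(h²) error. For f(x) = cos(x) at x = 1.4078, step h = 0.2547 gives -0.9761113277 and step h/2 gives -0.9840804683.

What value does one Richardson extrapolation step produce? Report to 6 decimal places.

Leading term ∝ h^2; use weight 4 = 2^2.
4*(-0.9840804683) = -3.9363218732; (-3.9363218732) − (-0.9761113277) = -2.9602105455
Extrapolated: (-2.9602105455) / 3 = -0.9867368485

-0.986737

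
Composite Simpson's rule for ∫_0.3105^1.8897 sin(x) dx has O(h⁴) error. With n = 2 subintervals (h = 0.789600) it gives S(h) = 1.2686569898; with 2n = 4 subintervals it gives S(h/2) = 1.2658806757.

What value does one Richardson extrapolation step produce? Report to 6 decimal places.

r = 4, so 2^r = 16.
A(h/2) − A(h) = 1.2658806757 − 1.2686569898 = -0.0027763141
Correction (A(h/2) − A(h))/(16 − 1) = (-0.0027763141)/15 = -0.0001850876
R = 1.2658806757 − 0.0001850876 = 1.2656955881
Correction |R − A(h/2)| = 1.851e-04; gap |A(h/2) − A(h)| = 2.776e-03.

1.265696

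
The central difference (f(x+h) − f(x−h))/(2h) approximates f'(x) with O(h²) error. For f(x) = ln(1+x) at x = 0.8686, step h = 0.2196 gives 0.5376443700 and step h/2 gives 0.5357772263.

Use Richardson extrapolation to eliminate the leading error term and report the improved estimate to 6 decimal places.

0.535155

r = 2, so 2^r = 4.
2^2·A(h/2) = 2.1431089052; minus A(h) gives 1.6054645352.
Extrapolated: 1.6054645352 / 3 = 0.5351548451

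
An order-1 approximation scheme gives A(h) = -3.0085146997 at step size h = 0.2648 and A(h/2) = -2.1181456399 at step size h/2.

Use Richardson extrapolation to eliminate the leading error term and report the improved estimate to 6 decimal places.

r = 1: numerator weight 2, denominator 1.
Top: 2(-2.1181456399) − (-3.0085146997) = -1.2277765801
Denominator 2 − 1 = 1.
(2·(-2.1181456399) − (-3.0085146997))/(2 − 1) = -1.2277765801

-1.227777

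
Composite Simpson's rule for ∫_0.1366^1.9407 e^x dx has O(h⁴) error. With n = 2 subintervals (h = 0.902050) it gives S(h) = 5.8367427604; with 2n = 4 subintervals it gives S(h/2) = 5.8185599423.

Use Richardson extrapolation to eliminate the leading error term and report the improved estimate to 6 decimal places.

With r = 4 the leading error scales as h^4, so the weight is 2^4 = 16.
Top: 16(5.8185599423) − (5.8367427604) = 87.2602163164
Divide by 2^4 − 1 = 15.
So the Richardson estimate is 5.8173477544.

5.817348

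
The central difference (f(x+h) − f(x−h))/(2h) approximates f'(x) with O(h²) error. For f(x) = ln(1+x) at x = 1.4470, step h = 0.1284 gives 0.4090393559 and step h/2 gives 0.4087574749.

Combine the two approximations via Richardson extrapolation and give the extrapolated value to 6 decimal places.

Error is O(h^2); halving h shrinks it by 2^2 = 4.
A(h/2) − A(h) = 0.4087574749 − 0.4090393559 = -0.0002818810
Correction (A(h/2) − A(h))/(4 − 1) = (-0.0002818810)/3 = -0.0000939603
R = A(h/2) + (A(h/2) − A(h))/3 = 0.4087574749 − 0.0000939603 = 0.4086635146

0.408664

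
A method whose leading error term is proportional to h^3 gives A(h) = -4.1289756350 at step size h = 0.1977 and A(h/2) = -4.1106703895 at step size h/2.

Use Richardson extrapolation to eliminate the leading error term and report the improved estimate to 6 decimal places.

r = 3, so 2^r = 8.
A(h/2) − A(h) = -4.1106703895 − (-4.1289756350) = 0.0183052455
Correction (A(h/2) − A(h))/(8 − 1) = 0.0183052455/7 = 0.0026150351
R = A(h/2) + (A(h/2) − A(h))/7 = -4.1106703895 + 0.0026150351 = -4.1080553544
Correction |R − A(h/2)| = 2.615e-03; gap |A(h/2) − A(h)| = 1.831e-02.

-4.108055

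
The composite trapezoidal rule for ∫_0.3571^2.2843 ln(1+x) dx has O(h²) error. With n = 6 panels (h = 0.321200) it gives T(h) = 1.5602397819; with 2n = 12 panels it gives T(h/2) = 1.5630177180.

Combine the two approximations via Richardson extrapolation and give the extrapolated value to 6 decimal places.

r = 2, so 2^r = 4.
4 × 1.5630177180 − 1.5602397819 = 4.6918310901
Denominator 4 − 1 = 3.
(4 × 1.5630177180 − 1.5602397819)/(4 − 1) = 1.5639436967
Correction |R − A(h/2)| = 9.260e-04; gap |A(h/2) − A(h)| = 2.778e-03.

1.563944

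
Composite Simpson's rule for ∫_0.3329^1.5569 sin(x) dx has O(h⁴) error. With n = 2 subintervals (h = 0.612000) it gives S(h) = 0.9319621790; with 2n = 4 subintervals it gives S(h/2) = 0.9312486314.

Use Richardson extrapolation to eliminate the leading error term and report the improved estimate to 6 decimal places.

Order 4 gives 2^r = 16 and 2^r − 1 = 15.
Difference of the inputs: 0.9312486314 − 0.9319621790 = -0.0007135476
Divide by 2^4 − 1 = 15: (-0.0007135476)/15 = -0.0000475698
R = 0.9312486314 − 0.0000475698 = 0.9312010616
Gap between inputs: 7.135e-04; correction applied: −0.0000475698.

0.931201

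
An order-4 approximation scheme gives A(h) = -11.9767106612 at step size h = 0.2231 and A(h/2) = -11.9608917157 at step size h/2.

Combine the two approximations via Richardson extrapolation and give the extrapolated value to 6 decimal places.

The method has order 4: 2^4 = 16.
Difference of the inputs: -11.9608917157 − (-11.9767106612) = 0.0158189455
Divide by 2^4 − 1 = 15: 0.0158189455/15 = 0.0010545964
R = -11.9608917157 + 0.0010545964 = -11.9598371193
Shift from A(h/2): +0.0010545964.

-11.959837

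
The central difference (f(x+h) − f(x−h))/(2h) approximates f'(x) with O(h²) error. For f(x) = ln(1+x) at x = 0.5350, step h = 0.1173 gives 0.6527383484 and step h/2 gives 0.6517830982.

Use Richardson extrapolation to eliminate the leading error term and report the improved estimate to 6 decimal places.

0.651465

Error is O(h^2); halving h shrinks it by 2^2 = 4.
2^2·A(h/2) = 2.6071323928; minus A(h) gives 1.9543940444.
R = 1.9543940444/3 = 0.6514646815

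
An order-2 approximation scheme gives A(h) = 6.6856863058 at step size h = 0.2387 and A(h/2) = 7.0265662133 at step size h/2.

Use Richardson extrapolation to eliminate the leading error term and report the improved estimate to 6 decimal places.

Leading term ∝ h^2; use weight 4 = 2^2.
Numerator 4*A(h/2) − A(h) = 4*7.0265662133 − 6.6856863058 = 21.4205785474
(4*7.0265662133 − 6.6856863058)/(4 − 1) = 7.1401928491

7.140193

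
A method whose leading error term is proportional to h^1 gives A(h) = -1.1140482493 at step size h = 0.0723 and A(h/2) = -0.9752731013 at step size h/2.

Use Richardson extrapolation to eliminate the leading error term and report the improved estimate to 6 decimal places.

Order 1 gives 2^r = 2 and 2^r − 1 = 1.
A(h/2) − A(h) = -0.9752731013 − (-1.1140482493) = 0.1387751480
Correction (A(h/2) − A(h))/(2 − 1) = 0.1387751480/1 = 0.1387751480
R = -0.9752731013 + 0.1387751480 = -0.8364979533

-0.836498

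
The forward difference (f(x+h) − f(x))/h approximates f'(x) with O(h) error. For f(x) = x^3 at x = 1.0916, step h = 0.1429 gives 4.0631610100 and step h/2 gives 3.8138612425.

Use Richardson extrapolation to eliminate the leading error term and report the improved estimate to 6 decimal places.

With r = 1 the leading error scales as h^1, so the weight is 2^1 = 2.
Top: 2(3.8138612425) − (4.0631610100) = 3.5645614750
3.5645614750 ÷ 1 = 3.5645614750

3.564561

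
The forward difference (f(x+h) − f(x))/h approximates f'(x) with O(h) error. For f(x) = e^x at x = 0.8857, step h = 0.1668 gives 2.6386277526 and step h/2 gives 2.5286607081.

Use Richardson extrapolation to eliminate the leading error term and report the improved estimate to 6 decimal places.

Error is O(h^1); halving h shrinks it by 2^1 = 2.
2×2.5286607081 = 5.0573214162; 5.0573214162 − 2.6386277526 = 2.4186936636
Divide by 2^1 − 1 = 1.
Extrapolated: 2.4186936636 / 1 = 2.4186936636
Gap between inputs: 1.100e-01; correction applied: −0.1099670445.

2.418694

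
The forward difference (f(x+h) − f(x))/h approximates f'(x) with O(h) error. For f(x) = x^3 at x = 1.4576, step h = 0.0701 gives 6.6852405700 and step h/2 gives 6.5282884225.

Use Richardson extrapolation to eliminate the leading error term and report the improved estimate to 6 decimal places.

6.371336

r = 1: numerator weight 2, denominator 1.
2·6.5282884225 = 13.0565768450; subtract 6.6852405700 → 6.3713362750
Denominator 2 − 1 = 1.
So the Richardson estimate is 6.3713362750.
Correction |R − A(h/2)| = 1.570e-01; gap |A(h/2) − A(h)| = 1.570e-01.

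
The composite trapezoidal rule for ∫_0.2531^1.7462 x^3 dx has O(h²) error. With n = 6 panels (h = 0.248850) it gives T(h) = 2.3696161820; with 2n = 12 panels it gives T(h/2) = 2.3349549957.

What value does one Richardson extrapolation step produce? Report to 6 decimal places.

Leading term ∝ h^2; use weight 4 = 2^2.
Numerator 4×A(h/2) − A(h) = 4×2.3349549957 − 2.3696161820 = 6.9702038008
Divide by 2^2 − 1 = 3.
Result: 2.3234012669
Correction |R − A(h/2)| = 1.155e-02; gap |A(h/2) − A(h)| = 3.466e-02.

2.323401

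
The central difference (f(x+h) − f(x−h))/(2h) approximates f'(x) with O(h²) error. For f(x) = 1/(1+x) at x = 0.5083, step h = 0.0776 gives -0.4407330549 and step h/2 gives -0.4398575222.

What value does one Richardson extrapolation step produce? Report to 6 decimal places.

Order 2 gives 2^r = 4 and 2^r − 1 = 3.
2^2·A(h/2) = -1.7594300888; minus A(h) gives -1.3186970339.
(-1.3186970339) ÷ 3 = -0.4395656780
Gap between inputs: 8.755e-04; correction applied: +0.0002918442.

-0.439566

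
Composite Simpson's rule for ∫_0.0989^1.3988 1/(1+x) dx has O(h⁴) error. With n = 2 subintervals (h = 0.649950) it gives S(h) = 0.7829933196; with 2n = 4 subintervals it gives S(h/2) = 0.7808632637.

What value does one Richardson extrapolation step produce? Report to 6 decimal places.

Method order is 4; weight 2^4 = 16.
16·0.7808632637 = 12.4938122192; subtract 0.7829933196 → 11.7108188996
Extrapolated: 11.7108188996 / 15 = 0.7807212600

0.780721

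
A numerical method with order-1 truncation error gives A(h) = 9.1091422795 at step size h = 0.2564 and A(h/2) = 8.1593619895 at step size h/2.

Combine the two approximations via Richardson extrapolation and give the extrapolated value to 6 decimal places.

With r = 1 the leading error scales as h^1, so the weight is 2^1 = 2.
2^1 × A(h/2) = 16.3187239790; minus A(h) gives 7.2095816995.
R = 7.2095816995/1 = 7.2095816995

7.209582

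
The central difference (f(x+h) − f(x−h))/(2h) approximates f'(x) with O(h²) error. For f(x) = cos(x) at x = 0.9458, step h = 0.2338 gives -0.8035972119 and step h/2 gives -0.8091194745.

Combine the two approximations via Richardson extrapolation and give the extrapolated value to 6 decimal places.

Error is O(h^2); halving h shrinks it by 2^2 = 4.
4*(-0.8091194745) = -3.2364778980; (-3.2364778980) − (-0.8035972119) = -2.4328806861
(-2.4328806861) ÷ 3 = -0.8109602287
Shift from A(h/2): −0.0018407542.

-0.810960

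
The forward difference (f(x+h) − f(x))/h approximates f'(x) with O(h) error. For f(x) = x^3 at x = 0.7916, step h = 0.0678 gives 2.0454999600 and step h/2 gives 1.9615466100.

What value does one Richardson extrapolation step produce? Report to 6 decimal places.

Order 1 gives 2^r = 2 and 2^r − 1 = 1.
Weighted: 3.9230932200 − 2.0454999600 = 1.8775932600
1.8775932600 ÷ 1 = 1.8775932600

1.877593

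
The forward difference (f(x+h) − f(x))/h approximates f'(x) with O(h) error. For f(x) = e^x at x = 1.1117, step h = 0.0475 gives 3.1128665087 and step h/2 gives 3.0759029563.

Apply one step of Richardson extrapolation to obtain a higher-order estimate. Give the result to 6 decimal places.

3.038939

The method has order 1: 2^1 = 2.
A(h/2) − A(h) = 3.0759029563 − 3.1128665087 = -0.0369635524
Correction (A(h/2) − A(h))/(2 − 1) = (-0.0369635524)/1 = -0.0369635524
R = 3.0759029563 − 0.0369635524 = 3.0389394039
Gap between inputs: 3.696e-02; correction applied: −0.0369635524.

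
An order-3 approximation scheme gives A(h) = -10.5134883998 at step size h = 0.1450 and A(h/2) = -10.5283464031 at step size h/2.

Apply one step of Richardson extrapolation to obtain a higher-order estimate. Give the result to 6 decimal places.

Leading term ∝ h^3; use weight 8 = 2^3.
Difference of the inputs: -10.5283464031 − (-10.5134883998) = -0.0148580033
Divide by 2^3 − 1 = 7: (-0.0148580033)/7 = -0.0021225719
R = A(h/2) + (A(h/2) − A(h))/7 = -10.5283464031 − 0.0021225719 = -10.5304689750
Shift from A(h/2): −0.0021225719.

-10.530469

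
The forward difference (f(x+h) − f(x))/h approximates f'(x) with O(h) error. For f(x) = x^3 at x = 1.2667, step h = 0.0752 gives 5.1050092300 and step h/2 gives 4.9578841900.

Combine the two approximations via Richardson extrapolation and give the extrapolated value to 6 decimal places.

r = 1, so 2^r = 2.
Numerator 2*A(h/2) − A(h) = 2*4.9578841900 − 5.1050092300 = 4.8107591500
4.8107591500 ÷ 1 = 4.8107591500
Gap between inputs: 1.471e-01; correction applied: −0.1471250400.

4.810759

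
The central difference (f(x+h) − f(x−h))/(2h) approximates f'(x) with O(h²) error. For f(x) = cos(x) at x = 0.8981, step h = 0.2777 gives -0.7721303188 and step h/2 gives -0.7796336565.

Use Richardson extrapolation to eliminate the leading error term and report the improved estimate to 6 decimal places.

-0.782135

Leading term ∝ h^2; use weight 4 = 2^2.
A(h/2) − A(h) = -0.7796336565 − (-0.7721303188) = -0.0075033377
Correction (A(h/2) − A(h))/(4 − 1) = (-0.0075033377)/3 = -0.0025011126
R = -0.7796336565 − 0.0025011126 = -0.7821347691
Correction |R − A(h/2)| = 2.501e-03; gap |A(h/2) − A(h)| = 7.503e-03.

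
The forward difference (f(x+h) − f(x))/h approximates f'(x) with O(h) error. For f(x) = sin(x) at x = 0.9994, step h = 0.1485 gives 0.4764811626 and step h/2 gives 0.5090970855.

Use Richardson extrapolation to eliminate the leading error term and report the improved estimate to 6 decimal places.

Method order is 1; weight 2^1 = 2.
2·0.5090970855 = 1.0181941710; 1.0181941710 − 0.4764811626 = 0.5417130084
Denominator 2 − 1 = 1.
Result: 0.5417130084

0.541713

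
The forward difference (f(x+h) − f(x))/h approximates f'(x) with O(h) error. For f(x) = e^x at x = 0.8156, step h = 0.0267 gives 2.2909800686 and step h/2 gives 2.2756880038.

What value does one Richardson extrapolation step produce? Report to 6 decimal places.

2.260396

Method order is 1; weight 2^1 = 2.
2 × 2.2756880038 = 4.5513760076; 4.5513760076 − 2.2909800686 = 2.2603959390
Divide by 2^1 − 1 = 1.
Result: 2.2603959390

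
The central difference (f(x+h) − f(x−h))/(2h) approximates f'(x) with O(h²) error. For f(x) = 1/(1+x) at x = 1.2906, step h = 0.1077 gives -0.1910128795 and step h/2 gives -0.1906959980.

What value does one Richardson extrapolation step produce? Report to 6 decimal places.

With r = 2 the leading error scales as h^2, so the weight is 2^2 = 4.
Numerator 4*A(h/2) − A(h) = 4*(-0.1906959980) − (-0.1910128795) = -0.5717711125
(4*(-0.1906959980) − (-0.1910128795))/(4 − 1) = -0.1905903708
Shift from A(h/2): +0.0001056272.

-0.190590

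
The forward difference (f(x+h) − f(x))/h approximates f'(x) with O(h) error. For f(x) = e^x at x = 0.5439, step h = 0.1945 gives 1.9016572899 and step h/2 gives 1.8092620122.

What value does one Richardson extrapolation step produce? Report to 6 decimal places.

1.716867

Leading term ∝ h^1; use weight 2 = 2^1.
Numerator 2 × A(h/2) − A(h) = 2 × 1.8092620122 − 1.9016572899 = 1.7168667345
1.7168667345 ÷ 1 = 1.7168667345
Gap between inputs: 9.240e-02; correction applied: −0.0923952777.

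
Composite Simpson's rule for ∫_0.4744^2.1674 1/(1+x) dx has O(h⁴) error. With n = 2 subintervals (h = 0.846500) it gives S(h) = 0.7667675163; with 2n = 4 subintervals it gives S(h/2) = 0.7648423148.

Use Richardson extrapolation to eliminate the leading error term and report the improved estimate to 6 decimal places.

r = 4, so 2^r = 16.
Top: 16(0.7648423148) − (0.7667675163) = 11.4707095205
11.4707095205 ÷ 15 = 0.7647139680
Gap between inputs: 1.925e-03; correction applied: −0.0001283468.

0.764714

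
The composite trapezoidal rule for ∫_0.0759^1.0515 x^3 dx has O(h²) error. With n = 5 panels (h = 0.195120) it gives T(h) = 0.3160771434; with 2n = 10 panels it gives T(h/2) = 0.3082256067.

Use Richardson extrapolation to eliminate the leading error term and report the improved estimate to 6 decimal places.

0.305608

Order 2 gives 2^r = 4 and 2^r − 1 = 3.
4·0.3082256067 = 1.2329024268; subtract 0.3160771434 → 0.9168252834
0.9168252834 ÷ 3 = 0.3056084278
Gap between inputs: 7.852e-03; correction applied: −0.0026171789.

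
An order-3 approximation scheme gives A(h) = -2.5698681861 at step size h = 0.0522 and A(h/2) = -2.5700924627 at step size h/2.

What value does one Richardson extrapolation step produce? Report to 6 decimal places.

Order 3 gives 2^r = 8 and 2^r − 1 = 7.
Weighted: (-20.5607397016) − (-2.5698681861) = -17.9908715155
Extrapolated: (-17.9908715155) / 7 = -2.5701245022

-2.570125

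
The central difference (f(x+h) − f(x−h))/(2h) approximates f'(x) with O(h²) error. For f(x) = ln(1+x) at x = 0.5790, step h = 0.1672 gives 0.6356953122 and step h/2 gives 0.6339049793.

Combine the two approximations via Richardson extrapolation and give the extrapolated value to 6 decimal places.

0.633308

With r = 2 the leading error scales as h^2, so the weight is 2^2 = 4.
Weighted: 2.5356199172 − 0.6356953122 = 1.8999246050
(4·0.6339049793 − 0.6356953122)/(4 − 1) = 0.6333082017
Gap between inputs: 1.790e-03; correction applied: −0.0005967776.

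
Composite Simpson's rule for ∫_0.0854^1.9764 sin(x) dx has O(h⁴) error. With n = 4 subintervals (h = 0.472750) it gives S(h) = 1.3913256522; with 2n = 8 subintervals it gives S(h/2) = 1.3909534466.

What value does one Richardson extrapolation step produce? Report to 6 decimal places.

The method has order 4: 2^4 = 16.
Numerator 16 × A(h/2) − A(h) = 16 × 1.3909534466 − 1.3913256522 = 20.8639294934
Divide by 2^4 − 1 = 15.
(16 × 1.3909534466 − 1.3913256522)/(16 − 1) = 1.3909286329

1.390929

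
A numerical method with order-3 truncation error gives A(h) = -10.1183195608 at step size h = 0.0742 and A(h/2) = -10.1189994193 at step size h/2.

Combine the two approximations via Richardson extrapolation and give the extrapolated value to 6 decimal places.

Order 3 gives 2^r = 8 and 2^r − 1 = 7.
Top: 8(-10.1189994193) − (-10.1183195608) = -70.8336757936
Denominator 8 − 1 = 7.
(-70.8336757936) ÷ 7 = -10.1190965419
Gap between inputs: 6.799e-04; correction applied: −0.0000971226.

-10.119097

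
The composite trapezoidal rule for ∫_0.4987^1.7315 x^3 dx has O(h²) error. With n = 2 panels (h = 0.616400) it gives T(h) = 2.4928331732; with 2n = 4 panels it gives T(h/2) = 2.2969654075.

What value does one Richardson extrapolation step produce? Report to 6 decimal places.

2.231676

r = 2: numerator weight 4, denominator 3.
Top: 4(2.2969654075) − (2.4928331732) = 6.6950284568
Divide by 2^2 − 1 = 3.
Result: 2.2316761523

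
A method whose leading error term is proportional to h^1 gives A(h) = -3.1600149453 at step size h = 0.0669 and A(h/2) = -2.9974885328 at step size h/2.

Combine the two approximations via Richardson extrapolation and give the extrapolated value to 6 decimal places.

Error is O(h^1); halving h shrinks it by 2^1 = 2.
2·(-2.9974885328) = -5.9949770656; subtract (-3.1600149453) → -2.8349621203
Divide by 2^1 − 1 = 1.
Extrapolated: (-2.8349621203) / 1 = -2.8349621203

-2.834962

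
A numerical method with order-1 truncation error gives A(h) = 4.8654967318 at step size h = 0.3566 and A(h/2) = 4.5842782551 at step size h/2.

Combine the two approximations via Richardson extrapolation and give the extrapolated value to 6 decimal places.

4.303060

Order 1 gives 2^r = 2 and 2^r − 1 = 1.
2^1·A(h/2) = 9.1685565102; minus A(h) gives 4.3030597784.
Denominator 2 − 1 = 1.
4.3030597784 ÷ 1 = 4.3030597784
Shift from A(h/2): −0.2812184767.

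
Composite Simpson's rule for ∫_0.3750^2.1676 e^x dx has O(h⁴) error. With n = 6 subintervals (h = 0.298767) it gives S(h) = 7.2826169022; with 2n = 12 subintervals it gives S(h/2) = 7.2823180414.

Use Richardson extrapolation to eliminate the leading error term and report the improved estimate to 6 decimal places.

r = 4: numerator weight 16, denominator 15.
2^4 × A(h/2) = 116.5170886624; minus A(h) gives 109.2344717602.
109.2344717602 ÷ 15 = 7.2822981173

7.282298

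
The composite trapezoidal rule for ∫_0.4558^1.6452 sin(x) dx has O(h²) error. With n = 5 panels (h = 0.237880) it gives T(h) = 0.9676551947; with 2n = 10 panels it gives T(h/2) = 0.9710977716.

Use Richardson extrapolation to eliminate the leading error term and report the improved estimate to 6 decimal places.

Method order is 2; weight 2^2 = 4.
A(h/2) − A(h) = 0.9710977716 − 0.9676551947 = 0.0034425769
Divide by 2^2 − 1 = 3: 0.0034425769/3 = 0.0011475256
R = A(h/2) + (A(h/2) − A(h))/3 = 0.9710977716 + 0.0011475256 = 0.9722452972
Shift from A(h/2): +0.0011475256.

0.972245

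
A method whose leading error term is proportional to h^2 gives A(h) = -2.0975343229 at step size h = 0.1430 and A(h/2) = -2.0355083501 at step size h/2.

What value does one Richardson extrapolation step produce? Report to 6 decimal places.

Method order is 2; weight 2^2 = 4.
Top: 4(-2.0355083501) − (-2.0975343229) = -6.0444990775
Denominator 4 − 1 = 3.
Extrapolated: (-6.0444990775) / 3 = -2.0148330258
Correction |R − A(h/2)| = 2.068e-02; gap |A(h/2) − A(h)| = 6.203e-02.

-2.014833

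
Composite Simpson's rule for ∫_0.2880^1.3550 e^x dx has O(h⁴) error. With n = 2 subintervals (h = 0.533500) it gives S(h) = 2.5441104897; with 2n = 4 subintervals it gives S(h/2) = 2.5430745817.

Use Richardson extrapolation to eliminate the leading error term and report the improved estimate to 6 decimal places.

With r = 4 the leading error scales as h^4, so the weight is 2^4 = 16.
16×2.5430745817 = 40.6891933072; 40.6891933072 − 2.5441104897 = 38.1450828175
Divide by 2^4 − 1 = 15.
Result: 2.5430055212

2.543006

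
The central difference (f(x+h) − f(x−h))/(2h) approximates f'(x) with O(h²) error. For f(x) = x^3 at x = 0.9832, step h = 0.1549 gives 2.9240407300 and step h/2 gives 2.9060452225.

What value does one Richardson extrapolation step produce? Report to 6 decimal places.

Error is O(h^2); halving h shrinks it by 2^2 = 4.
Weighted: 11.6241808900 − 2.9240407300 = 8.7001401600
Divide by 2^2 − 1 = 3.
Result: 2.9000467200

2.900047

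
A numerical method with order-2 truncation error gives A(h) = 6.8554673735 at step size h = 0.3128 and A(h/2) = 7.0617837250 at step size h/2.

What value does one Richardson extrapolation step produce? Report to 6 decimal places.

7.130556

With r = 2 the leading error scales as h^2, so the weight is 2^2 = 4.
4·7.0617837250 = 28.2471349000; 28.2471349000 − 6.8554673735 = 21.3916675265
Divide by 2^2 − 1 = 3.
Extrapolated: 21.3916675265 / 3 = 7.1305558422
Gap between inputs: 2.063e-01; correction applied: +0.0687721172.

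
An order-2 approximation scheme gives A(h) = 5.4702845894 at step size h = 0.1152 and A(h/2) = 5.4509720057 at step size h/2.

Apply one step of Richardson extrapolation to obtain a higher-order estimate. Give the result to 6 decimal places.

Error is O(h^2); halving h shrinks it by 2^2 = 4.
4 × 5.4509720057 = 21.8038880228; subtract 5.4702845894 → 16.3336034334
Divide by 2^2 − 1 = 3.
Extrapolated: 16.3336034334 / 3 = 5.4445344778

5.444534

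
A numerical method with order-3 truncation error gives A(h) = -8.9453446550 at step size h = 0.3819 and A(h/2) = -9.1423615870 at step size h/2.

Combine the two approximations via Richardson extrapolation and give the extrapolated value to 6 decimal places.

-9.170507

Leading term ∝ h^3; use weight 8 = 2^3.
8×(-9.1423615870) = -73.1388926960; (-73.1388926960) − (-8.9453446550) = -64.1935480410
Divide by 2^3 − 1 = 7.
R = (-64.1935480410)/7 = -9.1705068630
Shift from A(h/2): −0.0281452760.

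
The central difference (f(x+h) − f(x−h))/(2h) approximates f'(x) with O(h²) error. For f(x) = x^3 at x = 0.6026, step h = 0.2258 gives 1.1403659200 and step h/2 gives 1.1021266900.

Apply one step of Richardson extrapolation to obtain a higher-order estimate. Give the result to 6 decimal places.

1.089380

r = 2: numerator weight 4, denominator 3.
4·1.1021266900 = 4.4085067600; 4.4085067600 − 1.1403659200 = 3.2681408400
R = 3.2681408400/3 = 1.0893802800
Correction |R − A(h/2)| = 1.275e-02; gap |A(h/2) − A(h)| = 3.824e-02.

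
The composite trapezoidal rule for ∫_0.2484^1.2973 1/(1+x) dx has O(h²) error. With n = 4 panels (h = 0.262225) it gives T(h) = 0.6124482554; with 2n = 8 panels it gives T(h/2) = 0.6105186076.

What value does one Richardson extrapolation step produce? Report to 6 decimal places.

0.609875

Error is O(h^2); halving h shrinks it by 2^2 = 4.
2^2 × A(h/2) = 2.4420744304; minus A(h) gives 1.8296261750.
Extrapolated: 1.8296261750 / 3 = 0.6098753917
Shift from A(h/2): −0.0006432159.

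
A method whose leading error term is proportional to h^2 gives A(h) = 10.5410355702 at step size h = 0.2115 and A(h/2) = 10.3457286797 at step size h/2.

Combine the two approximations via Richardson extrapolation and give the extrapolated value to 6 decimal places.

r = 2, so 2^r = 4.
Top: 4(10.3457286797) − (10.5410355702) = 30.8418791486
Denominator 4 − 1 = 3.
Result: 10.2806263829

10.280626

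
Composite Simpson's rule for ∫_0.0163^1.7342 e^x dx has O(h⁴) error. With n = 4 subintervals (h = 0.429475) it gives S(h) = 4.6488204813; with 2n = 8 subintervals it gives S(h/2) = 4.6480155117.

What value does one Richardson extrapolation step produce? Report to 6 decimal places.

With r = 4 the leading error scales as h^4, so the weight is 2^4 = 16.
16 × 4.6480155117 − 4.6488204813 = 69.7194277059
Denominator 16 − 1 = 15.
(16 × 4.6480155117 − 4.6488204813)/(16 − 1) = 4.6479618471

4.647962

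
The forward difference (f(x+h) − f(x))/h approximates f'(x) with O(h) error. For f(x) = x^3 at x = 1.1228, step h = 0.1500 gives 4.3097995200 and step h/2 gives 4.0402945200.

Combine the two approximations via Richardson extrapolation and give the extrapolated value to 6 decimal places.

3.770790

Method order is 1; weight 2^1 = 2.
2 × 4.0402945200 = 8.0805890400; 8.0805890400 − 4.3097995200 = 3.7707895200
(2 × 4.0402945200 − 4.3097995200)/(2 − 1) = 3.7707895200
Correction |R − A(h/2)| = 2.695e-01; gap |A(h/2) − A(h)| = 2.695e-01.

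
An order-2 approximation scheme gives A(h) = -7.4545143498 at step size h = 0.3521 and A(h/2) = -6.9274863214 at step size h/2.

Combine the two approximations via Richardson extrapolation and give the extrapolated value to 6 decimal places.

Method order is 2; weight 2^2 = 4.
2^2*A(h/2) = -27.7099452856; minus A(h) gives -20.2554309358.
Divide by 2^2 − 1 = 3.
Result: -6.7518103119
Gap between inputs: 5.270e-01; correction applied: +0.1756760095.

-6.751810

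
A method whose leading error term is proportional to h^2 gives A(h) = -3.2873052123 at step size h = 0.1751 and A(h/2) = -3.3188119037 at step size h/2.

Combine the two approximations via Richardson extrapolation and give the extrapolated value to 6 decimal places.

-3.329314

With r = 2 the leading error scales as h^2, so the weight is 2^2 = 4.
Numerator 4×A(h/2) − A(h) = 4×(-3.3188119037) − (-3.2873052123) = -9.9879424025
(4×(-3.3188119037) − (-3.2873052123))/(4 − 1) = -3.3293141342
Gap between inputs: 3.151e-02; correction applied: −0.0105022305.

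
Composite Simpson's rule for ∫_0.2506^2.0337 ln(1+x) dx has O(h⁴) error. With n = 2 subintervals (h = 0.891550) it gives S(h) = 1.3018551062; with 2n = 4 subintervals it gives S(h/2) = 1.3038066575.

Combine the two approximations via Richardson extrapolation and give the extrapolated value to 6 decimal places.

The method has order 4: 2^4 = 16.
Top: 16(1.3038066575) − (1.3018551062) = 19.5590514138
(16*1.3038066575 − 1.3018551062)/(16 − 1) = 1.3039367609

1.303937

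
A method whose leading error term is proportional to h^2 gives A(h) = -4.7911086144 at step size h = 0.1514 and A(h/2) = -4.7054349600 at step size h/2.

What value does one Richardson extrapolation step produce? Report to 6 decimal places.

-4.676877

Leading term ∝ h^2; use weight 4 = 2^2.
Weighted: (-18.8217398400) − (-4.7911086144) = -14.0306312256
Divide by 2^2 − 1 = 3.
Extrapolated: (-14.0306312256) / 3 = -4.6768770752
Shift from A(h/2): +0.0285578848.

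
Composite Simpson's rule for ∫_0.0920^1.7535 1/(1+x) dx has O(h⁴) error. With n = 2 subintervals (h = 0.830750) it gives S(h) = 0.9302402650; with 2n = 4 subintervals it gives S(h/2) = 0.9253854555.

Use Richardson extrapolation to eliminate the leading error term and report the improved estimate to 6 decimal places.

0.925062

r = 4, so 2^r = 16.
16×0.9253854555 = 14.8061672880; 14.8061672880 − 0.9302402650 = 13.8759270230
13.8759270230 ÷ 15 = 0.9250618015
Correction |R − A(h/2)| = 3.237e-04; gap |A(h/2) − A(h)| = 4.855e-03.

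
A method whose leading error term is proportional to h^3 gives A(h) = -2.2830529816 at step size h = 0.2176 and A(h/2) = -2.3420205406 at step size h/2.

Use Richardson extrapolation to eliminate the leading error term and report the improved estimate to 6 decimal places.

r = 3, so 2^r = 8.
A(h/2) − A(h) = -2.3420205406 − (-2.2830529816) = -0.0589675590
Correction (A(h/2) − A(h))/(8 − 1) = (-0.0589675590)/7 = -0.0084239370
R = A(h/2) + (A(h/2) − A(h))/7 = -2.3420205406 − 0.0084239370 = -2.3504444776
Gap between inputs: 5.897e-02; correction applied: −0.0084239370.

-2.350444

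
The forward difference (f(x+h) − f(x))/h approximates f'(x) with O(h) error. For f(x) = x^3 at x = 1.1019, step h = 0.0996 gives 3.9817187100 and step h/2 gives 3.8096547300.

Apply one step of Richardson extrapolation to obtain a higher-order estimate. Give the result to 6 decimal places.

3.637591

Method order is 1; weight 2^1 = 2.
Top: 2(3.8096547300) − (3.9817187100) = 3.6375907500
Denominator 2 − 1 = 1.
R = 3.6375907500/1 = 3.6375907500
Correction |R − A(h/2)| = 1.721e-01; gap |A(h/2) − A(h)| = 1.721e-01.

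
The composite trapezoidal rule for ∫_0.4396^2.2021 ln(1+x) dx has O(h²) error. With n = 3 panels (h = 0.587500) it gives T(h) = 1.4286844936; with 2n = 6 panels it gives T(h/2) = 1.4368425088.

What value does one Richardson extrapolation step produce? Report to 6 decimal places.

1.439562

The method has order 2: 2^2 = 4.
4·1.4368425088 = 5.7473700352; subtract 1.4286844936 → 4.3186855416
Divide by 2^2 − 1 = 3.
So the Richardson estimate is 1.4395618472.
Gap between inputs: 8.158e-03; correction applied: +0.0027193384.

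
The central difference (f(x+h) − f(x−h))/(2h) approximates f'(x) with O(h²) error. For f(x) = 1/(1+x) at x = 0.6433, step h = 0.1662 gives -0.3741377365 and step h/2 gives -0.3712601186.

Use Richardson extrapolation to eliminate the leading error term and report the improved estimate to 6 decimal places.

-0.370301

r = 2, so 2^r = 4.
4×(-0.3712601186) − (-0.3741377365) = -1.1109027379
Extrapolated: (-1.1109027379) / 3 = -0.3703009126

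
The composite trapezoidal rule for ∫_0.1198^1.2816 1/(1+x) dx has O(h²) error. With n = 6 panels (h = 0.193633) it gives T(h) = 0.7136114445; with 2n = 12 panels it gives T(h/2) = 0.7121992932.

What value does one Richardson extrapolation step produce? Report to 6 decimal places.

r = 2: numerator weight 4, denominator 3.
4·0.7121992932 = 2.8487971728; subtract 0.7136114445 → 2.1351857283
Extrapolated: 2.1351857283 / 3 = 0.7117285761
Correction |R − A(h/2)| = 4.707e-04; gap |A(h/2) − A(h)| = 1.412e-03.

0.711729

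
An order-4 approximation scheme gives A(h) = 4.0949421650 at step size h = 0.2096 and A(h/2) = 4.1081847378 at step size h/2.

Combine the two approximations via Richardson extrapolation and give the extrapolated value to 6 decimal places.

4.109068

Method order is 4; weight 2^4 = 16.
Difference of the inputs: 4.1081847378 − 4.0949421650 = 0.0132425728
Divide by 2^4 − 1 = 15: 0.0132425728/15 = 0.0008828382
R = 4.1081847378 + 0.0008828382 = 4.1090675760
Gap between inputs: 1.324e-02; correction applied: +0.0008828382.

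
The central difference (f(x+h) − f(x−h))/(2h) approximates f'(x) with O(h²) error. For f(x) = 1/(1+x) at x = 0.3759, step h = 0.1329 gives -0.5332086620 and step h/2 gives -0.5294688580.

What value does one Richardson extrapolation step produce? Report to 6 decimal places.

r = 2, so 2^r = 4.
2^2 × A(h/2) = -2.1178754320; minus A(h) gives -1.5846667700.
Denominator 4 − 1 = 3.
(4 × (-0.5294688580) − (-0.5332086620))/(4 − 1) = -0.5282222567

-0.528222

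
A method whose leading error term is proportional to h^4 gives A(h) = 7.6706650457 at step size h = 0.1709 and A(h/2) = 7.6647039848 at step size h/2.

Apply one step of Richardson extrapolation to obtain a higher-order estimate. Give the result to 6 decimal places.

r = 4: numerator weight 16, denominator 15.
16·7.6647039848 − 7.6706650457 = 114.9645987111
Extrapolated: 114.9645987111 / 15 = 7.6643065807
Shift from A(h/2): −0.0003974041.

7.664307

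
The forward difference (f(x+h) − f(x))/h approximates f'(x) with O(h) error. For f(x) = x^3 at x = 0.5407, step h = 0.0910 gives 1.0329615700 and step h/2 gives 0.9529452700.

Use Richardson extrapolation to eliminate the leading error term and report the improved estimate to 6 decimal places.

With r = 1 the leading error scales as h^1, so the weight is 2^1 = 2.
A(h/2) − A(h) = 0.9529452700 − 1.0329615700 = -0.0800163000
Correction (A(h/2) − A(h))/(2 − 1) = (-0.0800163000)/1 = -0.0800163000
R = A(h/2) + (A(h/2) − A(h))/1 = 0.9529452700 − 0.0800163000 = 0.8729289700

0.872929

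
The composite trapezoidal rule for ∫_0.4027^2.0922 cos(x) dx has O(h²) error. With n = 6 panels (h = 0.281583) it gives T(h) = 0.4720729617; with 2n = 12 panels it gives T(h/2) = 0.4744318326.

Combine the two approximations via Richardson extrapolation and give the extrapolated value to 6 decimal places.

0.475218

With r = 2 the leading error scales as h^2, so the weight is 2^2 = 4.
Difference of the inputs: 0.4744318326 − 0.4720729617 = 0.0023588709
Divide by 2^2 − 1 = 3: 0.0023588709/3 = 0.0007862903
R = 0.4744318326 + 0.0007862903 = 0.4752181229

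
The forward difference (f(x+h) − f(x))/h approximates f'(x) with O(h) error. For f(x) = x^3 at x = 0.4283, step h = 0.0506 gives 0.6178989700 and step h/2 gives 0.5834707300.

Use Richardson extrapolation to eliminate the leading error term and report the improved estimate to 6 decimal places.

0.549042

Leading term ∝ h^1; use weight 2 = 2^1.
2^1·A(h/2) = 1.1669414600; minus A(h) gives 0.5490424900.
(2·0.5834707300 − 0.6178989700)/(2 − 1) = 0.5490424900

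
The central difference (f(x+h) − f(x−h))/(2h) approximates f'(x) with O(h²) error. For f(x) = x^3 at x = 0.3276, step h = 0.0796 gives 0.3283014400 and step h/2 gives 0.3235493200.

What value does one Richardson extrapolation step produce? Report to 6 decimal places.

The method has order 2: 2^2 = 4.
Weighted: 1.2941972800 − 0.3283014400 = 0.9658958400
Divide by 2^2 − 1 = 3.
So the Richardson estimate is 0.3219652800.
Shift from A(h/2): −0.0015840400.

0.321965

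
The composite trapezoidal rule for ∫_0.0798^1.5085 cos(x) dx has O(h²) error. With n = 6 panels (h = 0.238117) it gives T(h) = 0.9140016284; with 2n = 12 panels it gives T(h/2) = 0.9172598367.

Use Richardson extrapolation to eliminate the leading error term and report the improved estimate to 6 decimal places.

r = 2, so 2^r = 4.
A(h/2) − A(h) = 0.9172598367 − 0.9140016284 = 0.0032582083
Divide by 2^2 − 1 = 3: 0.0032582083/3 = 0.0010860694
R = 0.9172598367 + 0.0010860694 = 0.9183459061

0.918346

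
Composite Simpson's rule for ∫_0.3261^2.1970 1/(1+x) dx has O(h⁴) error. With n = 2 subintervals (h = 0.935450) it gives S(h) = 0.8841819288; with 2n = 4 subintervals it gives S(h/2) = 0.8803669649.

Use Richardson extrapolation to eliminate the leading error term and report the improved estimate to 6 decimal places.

Error is O(h^4); halving h shrinks it by 2^4 = 16.
Numerator 16·A(h/2) − A(h) = 16·0.8803669649 − 0.8841819288 = 13.2016895096
Denominator 16 − 1 = 15.
Extrapolated: 13.2016895096 / 15 = 0.8801126340
Gap between inputs: 3.815e-03; correction applied: −0.0002543309.

0.880113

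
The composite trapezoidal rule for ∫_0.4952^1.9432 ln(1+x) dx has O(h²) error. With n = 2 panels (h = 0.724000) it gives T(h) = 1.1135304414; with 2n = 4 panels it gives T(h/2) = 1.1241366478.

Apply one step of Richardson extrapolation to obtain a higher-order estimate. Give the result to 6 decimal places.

r = 2: numerator weight 4, denominator 3.
Numerator 4*A(h/2) − A(h) = 4*1.1241366478 − 1.1135304414 = 3.3830161498
Divide by 2^2 − 1 = 3.
3.3830161498 ÷ 3 = 1.1276720499

1.127672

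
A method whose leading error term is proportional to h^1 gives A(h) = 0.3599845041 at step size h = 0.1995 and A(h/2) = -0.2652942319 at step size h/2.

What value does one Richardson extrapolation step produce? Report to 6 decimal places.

-0.890573

Order 1 gives 2^r = 2 and 2^r − 1 = 1.
Weighted: (-0.5305884638) − 0.3599845041 = -0.8905729679
(-0.8905729679) ÷ 1 = -0.8905729679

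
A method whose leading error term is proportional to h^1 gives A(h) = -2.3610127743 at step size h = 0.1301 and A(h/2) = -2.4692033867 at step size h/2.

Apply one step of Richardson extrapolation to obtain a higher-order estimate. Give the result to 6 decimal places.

-2.577394

Order 1 gives 2^r = 2 and 2^r − 1 = 1.
A(h/2) − A(h) = -2.4692033867 − (-2.3610127743) = -0.1081906124
Correction (A(h/2) − A(h))/(2 − 1) = (-0.1081906124)/1 = -0.1081906124
R = A(h/2) + (A(h/2) − A(h))/1 = -2.4692033867 − 0.1081906124 = -2.5773939991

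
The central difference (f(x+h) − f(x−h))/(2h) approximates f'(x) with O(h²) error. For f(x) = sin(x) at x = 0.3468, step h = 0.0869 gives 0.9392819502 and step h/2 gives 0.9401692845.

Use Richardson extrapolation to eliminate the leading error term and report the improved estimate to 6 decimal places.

0.940465

Order 2 gives 2^r = 4 and 2^r − 1 = 3.
4×0.9401692845 − 0.9392819502 = 2.8213951878
Denominator 4 − 1 = 3.
So the Richardson estimate is 0.9404650626.
Shift from A(h/2): +0.0002957781.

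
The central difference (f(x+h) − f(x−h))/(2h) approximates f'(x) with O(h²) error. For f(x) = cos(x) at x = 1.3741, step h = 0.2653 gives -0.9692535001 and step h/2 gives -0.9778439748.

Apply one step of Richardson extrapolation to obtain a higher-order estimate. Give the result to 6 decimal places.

r = 2, so 2^r = 4.
Difference of the inputs: -0.9778439748 − (-0.9692535001) = -0.0085904747
Correction (A(h/2) − A(h))/(4 − 1) = (-0.0085904747)/3 = -0.0028634916
R = A(h/2) + (A(h/2) − A(h))/3 = -0.9778439748 − 0.0028634916 = -0.9807074664
Correction |R − A(h/2)| = 2.863e-03; gap |A(h/2) − A(h)| = 8.590e-03.

-0.980707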